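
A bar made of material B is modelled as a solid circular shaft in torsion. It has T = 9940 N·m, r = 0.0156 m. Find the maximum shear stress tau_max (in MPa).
Model: a solid circular shaft in torsion, so tau_max = (2·T) / (π·r^3).
Substitute:
  tau_max = (2 × 9940) / (π × 0.0156^3)
  tau_max = 1.667 × 10⁹ Pa
Convert: tau_max = 1.667 × 10⁹ Pa = 1667 MPa
Final answer: tau_max = 1667 MPa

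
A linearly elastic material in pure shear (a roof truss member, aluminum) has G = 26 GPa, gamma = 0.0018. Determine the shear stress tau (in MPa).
Model: a linearly elastic material in pure shear, so tau = G·gamma.
Convert to SI units:
  G = 26 GPa = 2.6 × 10¹⁰ Pa
Substitute:
  tau = (2.6 × 10¹⁰) × 0.0018
  tau = 4.68 × 10⁷ Pa
Convert: tau = 4.68 × 10⁷ Pa = 46.8 MPa
Final answer: tau = 46.8 MPa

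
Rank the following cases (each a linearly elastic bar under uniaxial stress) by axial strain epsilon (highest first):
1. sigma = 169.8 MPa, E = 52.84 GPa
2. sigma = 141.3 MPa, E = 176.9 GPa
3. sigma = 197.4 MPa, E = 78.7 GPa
Model: a linearly elastic bar under uniaxial stress, so epsilon = sigma / E (SI units).
  Case 1: epsilon = (1.698 × 10⁸) / (5.284 × 10¹⁰) = 0.003213
  Case 2: epsilon = (1.413 × 10⁸) / (1.769 × 10¹¹) = 0.0007988
  Case 3: epsilon = (1.974 × 10⁸) / (7.87 × 10¹⁰) = 0.002508
Ordering: 0.003213 (case 1) > 0.002508 (case 3) > 0.0007988 (case 2)
Final answer: 1, 3, 2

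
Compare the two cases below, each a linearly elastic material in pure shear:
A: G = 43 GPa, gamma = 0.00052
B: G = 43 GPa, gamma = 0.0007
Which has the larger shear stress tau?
Model: a linearly elastic material in pure shear, so tau = G·gamma (SI units).
  A: tau = (4.3 × 10¹⁰) × 0.00052 = 2.236 × 10⁷ Pa = 22.36 MPa
  B: tau = (4.3 × 10¹⁰) × 0.0007 = 3.01 × 10⁷ Pa = 30.1 MPa
30.1 MPa > 22.36 MPa, so B is larger.
Final answer: B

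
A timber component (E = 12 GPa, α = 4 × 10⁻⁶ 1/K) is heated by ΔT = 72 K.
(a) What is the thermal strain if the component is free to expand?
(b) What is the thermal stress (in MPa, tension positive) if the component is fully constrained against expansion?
(a) Free thermal strain ε_th = α·ΔT = (4 × 10⁻⁶) × 72 = 0.000288
(b) Fully constrained, the expansion is suppressed, so σ = -E·α·ΔT. Convert E = 12 GPa = 1.2 × 10¹⁰ Pa.
  σ = -(1.2 × 10¹⁰) × (4 × 10⁻⁶) × 72 = -3.456 × 10⁶ Pa = -3.456 MPa (compressive)
Final answer: (a) ε_th = 0.000288, (b) σ = -3.456 MPa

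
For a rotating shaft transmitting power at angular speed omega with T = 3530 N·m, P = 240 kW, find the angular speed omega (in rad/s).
Model: a rotating shaft transmitting power at angular speed omega, so P = T·omega.
Solve for omega: omega = P / T.
Convert to SI units:
  P = 240 kW = 240000 W
Substitute:
  omega = 240000 / 3530
  omega = 67.99 rad/s
Final answer: omega = 67.99 rad/s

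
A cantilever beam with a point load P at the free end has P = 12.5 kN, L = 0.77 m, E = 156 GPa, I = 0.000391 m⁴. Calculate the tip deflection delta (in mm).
Model: a cantilever beam with a point load P at the free end, so delta = (P·L^3) / (3·E·I).
Convert to SI units:
  P = 12.5 kN = 12500 N
  E = 156 GPa = 1.56 × 10¹¹ Pa
Substitute:
  delta = (12500 × 0.77^3) / (3 × (1.56 × 10¹¹) × 0.000391)
  delta = 3.119 × 10⁻⁵ m
Convert: delta = 3.119 × 10⁻⁵ m = 0.03119 mm
Final answer: delta = 0.03119 mm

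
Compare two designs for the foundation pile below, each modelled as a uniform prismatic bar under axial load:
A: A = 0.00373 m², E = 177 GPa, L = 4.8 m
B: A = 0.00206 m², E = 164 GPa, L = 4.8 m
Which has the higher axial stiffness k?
Model: a uniform prismatic bar under axial load, so k = (A·E) / L (SI units).
  A: k = (0.00373 × (1.77 × 10¹¹)) / 4.8 = 1.375 × 10⁸ N/m = 137.5 MN/m
  B: k = (0.00206 × (1.64 × 10¹¹)) / 4.8 = 7.038 × 10⁷ N/m = 70.38 MN/m
137.5 MN/m > 70.38 MN/m, so A is larger.
Final answer: A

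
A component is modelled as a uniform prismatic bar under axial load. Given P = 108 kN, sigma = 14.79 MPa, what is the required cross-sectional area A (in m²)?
Model: a uniform prismatic bar under axial load, so sigma = P / A.
Solve for A: A = P / sigma.
Convert to SI units:
  P = 108 kN = 108000 N
  sigma = 14.79 MPa = 1.479 × 10⁷ Pa
Substitute:
  A = 108000 / (1.479 × 10⁷)
  A = 0.007302 m²
Final answer: A = 0.007302 m²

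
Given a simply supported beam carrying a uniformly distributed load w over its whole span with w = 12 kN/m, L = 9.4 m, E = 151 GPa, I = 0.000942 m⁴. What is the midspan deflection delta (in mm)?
Model: a simply supported beam carrying a uniformly distributed load w over its whole span, so delta = (5·w·L^4) / (384·E·I).
Convert to SI units:
  w = 12 kN/m = 12000 N/m
  E = 151 GPa = 1.51 × 10¹¹ Pa
Substitute:
  delta = (5 × 12000 × 9.4^4) / (384 × (1.51 × 10¹¹) × 0.000942)
  delta = 0.008576 m
Convert: delta = 0.008576 m = 8.576 mm
Final answer: delta = 8.576 mm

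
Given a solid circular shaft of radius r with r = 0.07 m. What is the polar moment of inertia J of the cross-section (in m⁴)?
Model: a solid circular shaft of radius r, so J = (π·r^4) / 2.
Substitute:
  J = (π × 0.07^4) / 2
  J = 3.771 × 10⁻⁵ m⁴
Final answer: J = 3.771 × 10⁻⁵ m⁴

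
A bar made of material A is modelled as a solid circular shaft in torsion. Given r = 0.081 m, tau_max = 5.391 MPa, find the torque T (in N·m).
Model: a solid circular shaft in torsion, so tau_max = (2·T) / (π·r^3).
Solve for T: T = (π·tau_max·r^3) / 2.
Convert to SI units:
  tau_max = 5.391 MPa = 5.391 × 10⁶ Pa
Substitute:
  T = (π × (5.391 × 10⁶) × 0.081^3) / 2
  T = 4500 N·m
Final answer: T = 4500 N·m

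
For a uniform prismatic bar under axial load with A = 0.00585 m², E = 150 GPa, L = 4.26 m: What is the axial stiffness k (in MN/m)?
Model: a uniform prismatic bar under axial load, so k = (A·E) / L.
Convert to SI units:
  E = 150 GPa = 1.5 × 10¹¹ Pa
Substitute:
  k = (0.00585 × (1.5 × 10¹¹)) / 4.26
  k = 2.06 × 10⁸ N/m
Convert: k = 2.06 × 10⁸ N/m = 206 MN/m
Final answer: k = 206 MN/m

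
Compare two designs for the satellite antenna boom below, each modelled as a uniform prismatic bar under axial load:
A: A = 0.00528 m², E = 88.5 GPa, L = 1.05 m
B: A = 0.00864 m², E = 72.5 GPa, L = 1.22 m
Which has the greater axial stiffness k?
Model: a uniform prismatic bar under axial load, so k = (A·E) / L (SI units).
  A: k = (0.00528 × (8.85 × 10¹⁰)) / 1.05 = 4.45 × 10⁸ N/m = 445 MN/m
  B: k = (0.00864 × (7.25 × 10¹⁰)) / 1.22 = 5.134 × 10⁸ N/m = 513.4 MN/m
513.4 MN/m > 445 MN/m, so B is larger.
Final answer: B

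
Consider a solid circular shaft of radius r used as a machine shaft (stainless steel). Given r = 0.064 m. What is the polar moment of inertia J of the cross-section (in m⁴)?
Model: a solid circular shaft of radius r, so J = (π·r^4) / 2.
Substitute:
  J = (π × 0.064^4) / 2
  J = 2.635 × 10⁻⁵ m⁴
Final answer: J = 2.635 × 10⁻⁵ m⁴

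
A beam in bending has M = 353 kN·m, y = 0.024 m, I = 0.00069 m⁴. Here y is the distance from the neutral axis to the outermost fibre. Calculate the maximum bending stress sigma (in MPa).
Model: a beam in bending, so sigma = (M·y) / I.
Convert to SI units:
  M = 353 kN·m = 353000 N·m
Substitute:
  sigma = (353000 × 0.024) / 0.00069
  sigma = 1.228 × 10⁷ Pa
Convert: sigma = 1.228 × 10⁷ Pa = 12.28 MPa
Final answer: sigma = 12.28 MPa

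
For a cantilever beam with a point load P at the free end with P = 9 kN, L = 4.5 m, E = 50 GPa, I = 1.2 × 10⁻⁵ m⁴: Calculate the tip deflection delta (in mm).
Model: a cantilever beam with a point load P at the free end, so delta = (P·L^3) / (3·E·I).
Convert to SI units:
  P = 9 kN = 9000 N
  E = 50 GPa = 5 × 10¹⁰ Pa
Substitute:
  delta = (9000 × 4.5^3) / (3 × (5 × 10¹⁰) × (1.2 × 10⁻⁵))
  delta = 0.4556 m
Convert: delta = 0.4556 m = 455.6 mm
Final answer: delta = 455.6 mm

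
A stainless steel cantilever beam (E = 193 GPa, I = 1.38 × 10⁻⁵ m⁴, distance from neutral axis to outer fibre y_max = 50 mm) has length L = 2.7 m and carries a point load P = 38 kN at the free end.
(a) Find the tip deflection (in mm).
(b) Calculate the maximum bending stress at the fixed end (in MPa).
(a) Tip deflection of a cantilever with an end point load: δ = P·L^3 / (3·E·I). Convert P = 38 kN = 38000 N, E = 193 GPa = 1.93 × 10¹¹ Pa.
  δ = (38000 × 2.7^3) / (3 × (1.93 × 10¹¹) × (1.38 × 10⁻⁵)) = 0.09361 m = 93.61 mm
(b) Maximum bending moment at the fixed end: M = P·L = 38000 × 2.7 = 102600 N·m. Convert y_max = 50 mm = 0.05 m.
  σ = M·y_max / I = (102600 × 0.05) / (1.38 × 10⁻⁵) = 3.717 × 10⁸ Pa = 371.7 MPa
Final answer: (a) δ = 93.61 mm, (b) σ = 371.7 MPa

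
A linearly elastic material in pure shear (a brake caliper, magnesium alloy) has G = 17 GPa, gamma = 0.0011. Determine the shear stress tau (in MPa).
Model: a linearly elastic material in pure shear, so tau = G·gamma.
Convert to SI units:
  G = 17 GPa = 1.7 × 10¹⁰ Pa
Substitute:
  tau = (1.7 × 10¹⁰) × 0.0011
  tau = 1.87 × 10⁷ Pa
Convert: tau = 1.87 × 10⁷ Pa = 18.7 MPa
Final answer: tau = 18.7 MPa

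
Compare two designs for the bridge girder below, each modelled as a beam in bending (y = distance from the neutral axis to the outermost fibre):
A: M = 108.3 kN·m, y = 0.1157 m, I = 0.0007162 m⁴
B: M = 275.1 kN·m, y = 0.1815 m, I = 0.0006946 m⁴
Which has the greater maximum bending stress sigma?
Model: a beam in bending (y = distance from the neutral axis to the outermost fibre), so sigma = (M·y) / I (SI units).
  A: sigma = (108300 × 0.1157) / 0.0007162 = 1.75 × 10⁷ Pa = 17.5 MPa
  B: sigma = (275100 × 0.1815) / 0.0006946 = 7.188 × 10⁷ Pa = 71.88 MPa
71.88 MPa > 17.5 MPa, so B is larger.
Final answer: B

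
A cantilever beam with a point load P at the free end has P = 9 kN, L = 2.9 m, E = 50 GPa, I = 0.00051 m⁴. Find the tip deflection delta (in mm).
Model: a cantilever beam with a point load P at the free end, so delta = (P·L^3) / (3·E·I).
Convert to SI units:
  P = 9 kN = 9000 N
  E = 50 GPa = 5 × 10¹⁰ Pa
Substitute:
  delta = (9000 × 2.9^3) / (3 × (5 × 10¹⁰) × 0.00051)
  delta = 0.002869 m
Convert: delta = 0.002869 m = 2.869 mm
Final answer: delta = 2.869 mm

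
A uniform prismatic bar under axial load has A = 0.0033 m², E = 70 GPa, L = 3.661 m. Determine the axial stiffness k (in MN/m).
Model: a uniform prismatic bar under axial load, so k = (A·E) / L.
Convert to SI units:
  E = 70 GPa = 7 × 10¹⁰ Pa
Substitute:
  k = (0.0033 × (7 × 10¹⁰)) / 3.661
  k = 6.31 × 10⁷ N/m
Convert: k = 6.31 × 10⁷ N/m = 63.1 MN/m
Final answer: k = 63.1 MN/m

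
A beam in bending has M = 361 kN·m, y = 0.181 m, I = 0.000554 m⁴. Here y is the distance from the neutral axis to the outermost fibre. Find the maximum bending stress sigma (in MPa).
Model: a beam in bending, so sigma = (M·y) / I.
Convert to SI units:
  M = 361 kN·m = 361000 N·m
Substitute:
  sigma = (361000 × 0.181) / 0.000554
  sigma = 1.179 × 10⁸ Pa
Convert: sigma = 1.179 × 10⁸ Pa = 117.9 MPa
Final answer: sigma = 117.9 MPa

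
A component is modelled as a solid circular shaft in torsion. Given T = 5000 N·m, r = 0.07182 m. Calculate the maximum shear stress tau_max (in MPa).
Model: a solid circular shaft in torsion, so tau_max = (2·T) / (π·r^3).
Substitute:
  tau_max = (2 × 5000) / (π × 0.07182^3)
  tau_max = 8.592 × 10⁶ Pa
Convert: tau_max = 8.592 × 10⁶ Pa = 8.592 MPa
Final answer: tau_max = 8.592 MPa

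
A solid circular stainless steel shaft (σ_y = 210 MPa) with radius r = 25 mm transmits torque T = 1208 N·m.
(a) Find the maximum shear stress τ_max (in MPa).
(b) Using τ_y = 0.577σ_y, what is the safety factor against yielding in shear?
(a) For a solid circular shaft, τ_max = T·r/J with J = π·r^4/2, i.e. τ_max = 2·T / (π·r^3). Convert r = 25 mm = 0.025 m.
  τ_max = (2 × 1208) / (π × 0.025^3) = 4.922 × 10⁷ Pa = 49.22 MPa
(b) τ_y = 0.577 × 210 = 121.17 MPa
  SF = τ_y/τ_max = 121.17 / 49.22 = 2.462
Final answer: (a) τ_max = 49.22 MPa, (b) SF = 2.462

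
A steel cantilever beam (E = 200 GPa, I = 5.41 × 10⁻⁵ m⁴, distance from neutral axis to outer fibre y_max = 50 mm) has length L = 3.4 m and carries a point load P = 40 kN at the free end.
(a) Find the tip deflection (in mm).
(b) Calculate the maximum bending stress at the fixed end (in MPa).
(a) Tip deflection of a cantilever with an end point load: δ = P·L^3 / (3·E·I). Convert P = 40 kN = 40000 N, E = 200 GPa = 2 × 10¹¹ Pa.
  δ = (40000 × 3.4^3) / (3 × (2 × 10¹¹) × (5.41 × 10⁻⁵)) = 0.04843 m = 48.43 mm
(b) Maximum bending moment at the fixed end: M = P·L = 40000 × 3.4 = 136000 N·m. Convert y_max = 50 mm = 0.05 m.
  σ = M·y_max / I = (136000 × 0.05) / (5.41 × 10⁻⁵) = 1.257 × 10⁸ Pa = 125.7 MPa
Final answer: (a) δ = 48.43 mm, (b) σ = 125.7 MPa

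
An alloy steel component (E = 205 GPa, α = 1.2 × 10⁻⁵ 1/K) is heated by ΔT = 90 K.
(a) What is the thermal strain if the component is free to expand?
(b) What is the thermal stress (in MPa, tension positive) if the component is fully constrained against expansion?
(a) Free thermal strain ε_th = α·ΔT = (1.2 × 10⁻⁵) × 90 = 0.00108
(b) Fully constrained, the expansion is suppressed, so σ = -E·α·ΔT. Convert E = 205 GPa = 2.05 × 10¹¹ Pa.
  σ = -(2.05 × 10¹¹) × (1.2 × 10⁻⁵) × 90 = -2.214 × 10⁸ Pa = -221.4 MPa (compressive)
Final answer: (a) ε_th = 0.00108, (b) σ = -221.4 MPa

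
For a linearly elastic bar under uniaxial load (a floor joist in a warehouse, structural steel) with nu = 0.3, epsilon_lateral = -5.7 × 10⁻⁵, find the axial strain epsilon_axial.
Model: a linearly elastic bar under uniaxial load, so epsilon_lateral = -nu·epsilon_axial.
Solve for epsilon_axial: epsilon_axial = -epsilon_lateral / nu.
Substitute:
  epsilon_axial = -(-5.7 × 10⁻⁵) / 0.3
  epsilon_axial = 0.00019
Final answer: epsilon_axial = 0.00019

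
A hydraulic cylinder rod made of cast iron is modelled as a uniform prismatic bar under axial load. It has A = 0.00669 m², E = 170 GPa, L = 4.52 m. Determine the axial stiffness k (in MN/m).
Model: a uniform prismatic bar under axial load, so k = (A·E) / L.
Convert to SI units:
  E = 170 GPa = 1.7 × 10¹¹ Pa
Substitute:
  k = (0.00669 × (1.7 × 10¹¹)) / 4.52
  k = 2.516 × 10⁸ N/m
Convert: k = 2.516 × 10⁸ N/m = 251.6 MN/m
Final answer: k = 251.6 MN/m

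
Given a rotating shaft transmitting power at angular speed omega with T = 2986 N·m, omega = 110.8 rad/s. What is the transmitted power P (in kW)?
Model: a rotating shaft transmitting power at angular speed omega, so P = T·omega.
Substitute:
  P = 2986 × 110.8
  P = 330800 W
Convert: P = 330800 W = 330.8 kW
Final answer: P = 330.8 kW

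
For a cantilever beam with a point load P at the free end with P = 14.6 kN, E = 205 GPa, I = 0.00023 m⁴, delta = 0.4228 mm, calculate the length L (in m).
Model: a cantilever beam with a point load P at the free end, so delta = (P·L^3) / (3·E·I).
Solve for L: L = ((3·delta·E·I) / P)^(1/3).
Convert to SI units:
  P = 14.6 kN = 14600 N
  E = 205 GPa = 2.05 × 10¹¹ Pa
  delta = 0.4228 mm = 0.0004228 m
Substitute:
  L = ((3 × 0.0004228 × (2.05 × 10¹¹) × 0.00023) / 14600)^(1/3)
  L = 1.6 m
Final answer: L = 1.6 m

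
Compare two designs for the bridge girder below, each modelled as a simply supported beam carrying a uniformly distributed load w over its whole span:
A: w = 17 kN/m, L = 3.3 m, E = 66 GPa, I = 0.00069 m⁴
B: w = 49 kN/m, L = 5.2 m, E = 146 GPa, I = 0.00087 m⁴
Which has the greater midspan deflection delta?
Model: a simply supported beam carrying a uniformly distributed load w over its whole span, so delta = (5·w·L^4) / (384·E·I) (SI units).
  A: delta = (5 × 17000 × 3.3^4) / (384 × (6.6 × 10¹⁰) × 0.00069) = 0.0005764 m = 0.5764 mm
  B: delta = (5 × 49000 × 5.2^4) / (384 × (1.46 × 10¹¹) × 0.00087) = 0.003673 m = 3.673 mm
3.673 mm > 0.5764 mm, so B is larger.
Final answer: B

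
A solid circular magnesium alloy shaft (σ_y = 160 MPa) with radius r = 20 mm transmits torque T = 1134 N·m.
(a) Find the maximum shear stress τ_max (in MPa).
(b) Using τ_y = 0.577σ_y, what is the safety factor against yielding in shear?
(a) For a solid circular shaft, τ_max = T·r/J with J = π·r^4/2, i.e. τ_max = 2·T / (π·r^3). Convert r = 20 mm = 0.02 m.
  τ_max = (2 × 1134) / (π × 0.02^3) = 9.024 × 10⁷ Pa = 90.24 MPa
(b) τ_y = 0.577 × 160 = 92.32 MPa
  SF = τ_y/τ_max = 92.32 / 90.24 = 1.023
Final answer: (a) τ_max = 90.24 MPa, (b) SF = 1.023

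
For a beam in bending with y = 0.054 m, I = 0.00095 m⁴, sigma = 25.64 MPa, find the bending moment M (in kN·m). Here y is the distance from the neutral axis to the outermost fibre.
Model: a beam in bending, so sigma = (M·y) / I.
Solve for M: M = (sigma·I) / y.
Convert to SI units:
  sigma = 25.64 MPa = 2.564 × 10⁷ Pa
Substitute:
  M = ((2.564 × 10⁷) × 0.00095) / 0.054
  M = 451100 N·m
Convert: M = 451100 N·m = 451.1 kN·m
Final answer: M = 451.1 kN·m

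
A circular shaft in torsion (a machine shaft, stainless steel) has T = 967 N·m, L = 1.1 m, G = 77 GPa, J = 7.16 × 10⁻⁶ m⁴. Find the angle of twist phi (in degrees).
Model: a circular shaft in torsion, so phi = (T·L) / (G·J).
Convert to SI units:
  G = 77 GPa = 7.7 × 10¹⁰ Pa
Substitute:
  phi = (967 × 1.1) / ((7.7 × 10¹⁰) × (7.16 × 10⁻⁶))
  phi = 0.001929 rad
Convert to degrees: phi = 0.001929 × 180/π = 0.1105°
Final answer: phi = 0.1105°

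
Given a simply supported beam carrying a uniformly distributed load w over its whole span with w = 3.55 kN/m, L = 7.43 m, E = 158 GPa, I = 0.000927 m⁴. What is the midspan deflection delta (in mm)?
Model: a simply supported beam carrying a uniformly distributed load w over its whole span, so delta = (5·w·L^4) / (384·E·I).
Convert to SI units:
  w = 3.55 kN/m = 3550 N/m
  E = 158 GPa = 1.58 × 10¹¹ Pa
Substitute:
  delta = (5 × 3550 × 7.43^4) / (384 × (1.58 × 10¹¹) × 0.000927)
  delta = 0.0009618 m
Convert: delta = 0.0009618 m = 0.9618 mm
Final answer: delta = 0.9618 mm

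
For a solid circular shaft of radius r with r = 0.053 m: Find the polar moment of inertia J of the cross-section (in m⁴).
Model: a solid circular shaft of radius r, so J = (π·r^4) / 2.
Substitute:
  J = (π × 0.053^4) / 2
  J = 1.239 × 10⁻⁵ m⁴
Final answer: J = 1.239 × 10⁻⁵ m⁴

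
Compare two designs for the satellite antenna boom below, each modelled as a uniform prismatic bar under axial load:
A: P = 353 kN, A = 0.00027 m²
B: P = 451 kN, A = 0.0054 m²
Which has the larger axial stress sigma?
Model: a uniform prismatic bar under axial load, so sigma = P / A (SI units).
  A: sigma = 353000 / 0.00027 = 1.307 × 10⁹ Pa = 1307 MPa
  B: sigma = 451000 / 0.0054 = 8.352 × 10⁷ Pa = 83.52 MPa
1307 MPa > 83.52 MPa, so A is larger.
Final answer: A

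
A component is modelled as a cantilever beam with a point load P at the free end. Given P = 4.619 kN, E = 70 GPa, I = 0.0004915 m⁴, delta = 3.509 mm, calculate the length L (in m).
Model: a cantilever beam with a point load P at the free end, so delta = (P·L^3) / (3·E·I).
Solve for L: L = ((3·delta·E·I) / P)^(1/3).
Convert to SI units:
  P = 4.619 kN = 4619 N
  E = 70 GPa = 7 × 10¹⁰ Pa
  delta = 3.509 mm = 0.003509 m
Substitute:
  L = ((3 × 0.003509 × (7 × 10¹⁰) × 0.0004915) / 4619)^(1/3)
  L = 4.28 m
Final answer: L = 4.28 m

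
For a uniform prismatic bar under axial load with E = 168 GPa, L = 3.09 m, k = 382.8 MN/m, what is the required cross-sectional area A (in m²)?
Model: a uniform prismatic bar under axial load, so k = (A·E) / L.
Solve for A: A = (k·L) / E.
Convert to SI units:
  E = 168 GPa = 1.68 × 10¹¹ Pa
  k = 382.8 MN/m = 3.828 × 10⁸ N/m
Substitute:
  A = ((3.828 × 10⁸) × 3.09) / (1.68 × 10¹¹)
  A = 0.007041 m²
Final answer: A = 0.007041 m²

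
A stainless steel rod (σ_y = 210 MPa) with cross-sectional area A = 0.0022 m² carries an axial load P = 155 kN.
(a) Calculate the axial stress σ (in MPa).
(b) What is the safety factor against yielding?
(a) Axial stress σ = P/A. Convert P = 155 kN = 155000 N.
  σ = 155000 / 0.0022 = 7.045 × 10⁷ Pa = 70.45 MPa
(b) Safety factor SF = σ_y/σ = 210 / 70.45 = 2.981
Final answer: (a) σ = 70.45 MPa, (b) SF = 2.981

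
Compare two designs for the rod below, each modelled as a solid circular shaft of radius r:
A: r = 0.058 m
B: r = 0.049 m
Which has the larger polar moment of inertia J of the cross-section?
Model: a solid circular shaft of radius r, so J = (π·r^4) / 2 (SI units).
  A: J = (π × 0.058^4) / 2 = 1.778 × 10⁻⁵ m⁴
  B: J = (π × 0.049^4) / 2 = 9.055 × 10⁻⁶ m⁴
1.778 × 10⁻⁵ m⁴ > 9.055 × 10⁻⁶ m⁴, so A is larger.
Final answer: A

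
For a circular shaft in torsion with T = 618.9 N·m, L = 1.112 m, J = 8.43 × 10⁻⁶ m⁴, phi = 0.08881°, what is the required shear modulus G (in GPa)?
Model: a circular shaft in torsion, so phi = (T·L) / (G·J).
Solve for G: G = (T·L) / (phi·J).
Convert to SI units:
  phi = 0.08881° = 0.00155 rad
Substitute:
  G = (618.9 × 1.112) / (0.00155 × (8.43 × 10⁻⁶))
  G = 5.267 × 10¹⁰ Pa
Convert: G = 5.267 × 10¹⁰ Pa = 52.67 GPa
Final answer: G = 52.67 GPa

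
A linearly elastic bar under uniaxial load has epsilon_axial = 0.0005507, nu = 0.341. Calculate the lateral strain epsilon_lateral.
Model: a linearly elastic bar under uniaxial load, so epsilon_lateral = -nu·epsilon_axial.
Substitute:
  epsilon_lateral = -(0.341 × 0.0005507)
  epsilon_lateral = -0.0001878
Final answer: epsilon_lateral = -0.0001878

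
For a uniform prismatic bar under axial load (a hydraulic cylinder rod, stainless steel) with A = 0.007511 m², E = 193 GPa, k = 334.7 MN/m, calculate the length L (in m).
Model: a uniform prismatic bar under axial load, so k = (A·E) / L.
Solve for L: L = (A·E) / k.
Convert to SI units:
  E = 193 GPa = 1.93 × 10¹¹ Pa
  k = 334.7 MN/m = 3.347 × 10⁸ N/m
Substitute:
  L = (0.007511 × (1.93 × 10¹¹)) / (3.347 × 10⁸)
  L = 4.331 m
Final answer: L = 4.331 m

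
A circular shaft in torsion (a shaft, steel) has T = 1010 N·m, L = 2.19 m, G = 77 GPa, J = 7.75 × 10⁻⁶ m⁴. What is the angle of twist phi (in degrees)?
Model: a circular shaft in torsion, so phi = (T·L) / (G·J).
Convert to SI units:
  G = 77 GPa = 7.7 × 10¹⁰ Pa
Substitute:
  phi = (1010 × 2.19) / ((7.7 × 10¹⁰) × (7.75 × 10⁻⁶))
  phi = 0.003707 rad
Convert to degrees: phi = 0.003707 × 180/π = 0.2124°
Final answer: phi = 0.2124°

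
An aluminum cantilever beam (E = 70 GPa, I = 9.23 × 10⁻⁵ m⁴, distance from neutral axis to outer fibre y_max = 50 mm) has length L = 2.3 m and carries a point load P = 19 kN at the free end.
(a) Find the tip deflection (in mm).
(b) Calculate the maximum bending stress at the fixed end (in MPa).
(a) Tip deflection of a cantilever with an end point load: δ = P·L^3 / (3·E·I). Convert P = 19 kN = 19000 N, E = 70 GPa = 7 × 10¹⁰ Pa.
  δ = (19000 × 2.3^3) / (3 × (7 × 10¹⁰) × (9.23 × 10⁻⁵)) = 0.01193 m = 11.93 mm
(b) Maximum bending moment at the fixed end: M = P·L = 19000 × 2.3 = 43700 N·m. Convert y_max = 50 mm = 0.05 m.
  σ = M·y_max / I = (43700 × 0.05) / (9.23 × 10⁻⁵) = 2.367 × 10⁷ Pa = 23.67 MPa
Final answer: (a) δ = 11.93 mm, (b) σ = 23.67 MPa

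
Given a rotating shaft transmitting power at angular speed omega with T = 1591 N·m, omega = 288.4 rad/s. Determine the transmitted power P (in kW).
Model: a rotating shaft transmitting power at angular speed omega, so P = T·omega.
Substitute:
  P = 1591 × 288.4
  P = 458800 W
Convert: P = 458800 W = 458.8 kW
Final answer: P = 458.8 kW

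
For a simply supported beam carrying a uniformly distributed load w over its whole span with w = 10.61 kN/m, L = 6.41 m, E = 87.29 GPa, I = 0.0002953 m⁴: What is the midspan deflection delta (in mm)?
Model: a simply supported beam carrying a uniformly distributed load w over its whole span, so delta = (5·w·L^4) / (384·E·I).
Convert to SI units:
  w = 10.61 kN/m = 10610 N/m
  E = 87.29 GPa = 8.729 × 10¹⁰ Pa
Substitute:
  delta = (5 × 10610 × 6.41^4) / (384 × (8.729 × 10¹⁰) × 0.0002953)
  delta = 0.009048 m
Convert: delta = 0.009048 m = 9.048 mm
Final answer: delta = 9.048 mm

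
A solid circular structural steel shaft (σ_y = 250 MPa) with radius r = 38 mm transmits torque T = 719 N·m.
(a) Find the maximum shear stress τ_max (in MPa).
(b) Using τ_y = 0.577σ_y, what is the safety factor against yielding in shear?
(a) For a solid circular shaft, τ_max = T·r/J with J = π·r^4/2, i.e. τ_max = 2·T / (π·r^3). Convert r = 38 mm = 0.038 m.
  τ_max = (2 × 719) / (π × 0.038^3) = 8.342 × 10⁶ Pa = 8.342 MPa
(b) τ_y = 0.577 × 250 = 144.25 MPa
  SF = τ_y/τ_max = 144.25 / 8.342 = 17.29
Final answer: (a) τ_max = 8.342 MPa, (b) SF = 17.29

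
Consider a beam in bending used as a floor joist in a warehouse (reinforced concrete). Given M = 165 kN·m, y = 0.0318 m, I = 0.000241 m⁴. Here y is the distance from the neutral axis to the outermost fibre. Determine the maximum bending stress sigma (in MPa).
Model: a beam in bending, so sigma = (M·y) / I.
Convert to SI units:
  M = 165 kN·m = 165000 N·m
Substitute:
  sigma = (165000 × 0.0318) / 0.000241
  sigma = 2.177 × 10⁷ Pa
Convert: sigma = 2.177 × 10⁷ Pa = 21.77 MPa
Final answer: sigma = 21.77 MPa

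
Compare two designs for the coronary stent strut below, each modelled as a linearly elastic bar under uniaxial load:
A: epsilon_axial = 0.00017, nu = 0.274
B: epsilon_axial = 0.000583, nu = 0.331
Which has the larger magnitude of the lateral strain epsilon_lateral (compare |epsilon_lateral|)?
Model: a linearly elastic bar under uniaxial load, so epsilon_lateral = -nu·epsilon_axial (SI units).
  A: epsilon_lateral = -(0.274 × 0.00017) = -4.658 × 10⁻⁵
  B: epsilon_lateral = -(0.331 × 0.000583) = -0.000193
|epsilon_lateral|: A = 4.658 × 10⁻⁵, B = 0.000193, so B is larger in magnitude.
Final answer: B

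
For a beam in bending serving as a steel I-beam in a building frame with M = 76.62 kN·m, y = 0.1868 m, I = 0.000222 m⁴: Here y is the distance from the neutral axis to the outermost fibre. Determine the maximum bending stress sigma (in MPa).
Model: a beam in bending, so sigma = (M·y) / I.
Convert to SI units:
  M = 76.62 kN·m = 76620 N·m
Substitute:
  sigma = (76620 × 0.1868) / 0.000222
  sigma = 6.447 × 10⁷ Pa
Convert: sigma = 6.447 × 10⁷ Pa = 64.47 MPa
Final answer: sigma = 64.47 MPa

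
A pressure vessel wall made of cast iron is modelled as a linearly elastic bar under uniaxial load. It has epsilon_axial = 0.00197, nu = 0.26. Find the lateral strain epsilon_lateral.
Model: a linearly elastic bar under uniaxial load, so epsilon_lateral = -nu·epsilon_axial.
Substitute:
  epsilon_lateral = -(0.26 × 0.00197)
  epsilon_lateral = -0.0005122
Final answer: epsilon_lateral = -0.0005122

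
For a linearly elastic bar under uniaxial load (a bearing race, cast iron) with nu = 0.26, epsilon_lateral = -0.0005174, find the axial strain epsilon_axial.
Model: a linearly elastic bar under uniaxial load, so epsilon_lateral = -nu·epsilon_axial.
Solve for epsilon_axial: epsilon_axial = -epsilon_lateral / nu.
Substitute:
  epsilon_axial = -(-0.0005174) / 0.26
  epsilon_axial = 0.00199
Final answer: epsilon_axial = 0.00199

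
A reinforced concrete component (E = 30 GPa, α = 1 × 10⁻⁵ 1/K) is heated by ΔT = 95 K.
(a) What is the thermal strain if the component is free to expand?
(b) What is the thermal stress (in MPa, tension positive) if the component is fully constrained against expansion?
(a) Free thermal strain ε_th = α·ΔT = (1 × 10⁻⁵) × 95 = 0.00095
(b) Fully constrained, the expansion is suppressed, so σ = -E·α·ΔT. Convert E = 30 GPa = 3 × 10¹⁰ Pa.
  σ = -(3 × 10¹⁰) × (1 × 10⁻⁵) × 95 = -2.85 × 10⁷ Pa = -28.5 MPa (compressive)
Final answer: (a) ε_th = 0.00095, (b) σ = -28.5 MPa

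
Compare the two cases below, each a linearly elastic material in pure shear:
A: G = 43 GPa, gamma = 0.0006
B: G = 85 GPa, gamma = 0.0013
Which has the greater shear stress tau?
Model: a linearly elastic material in pure shear, so tau = G·gamma (SI units).
  A: tau = (4.3 × 10¹⁰) × 0.0006 = 2.58 × 10⁷ Pa = 25.8 MPa
  B: tau = (8.5 × 10¹⁰) × 0.0013 = 1.105 × 10⁸ Pa = 110.5 MPa
110.5 MPa > 25.8 MPa, so B is larger.
Final answer: B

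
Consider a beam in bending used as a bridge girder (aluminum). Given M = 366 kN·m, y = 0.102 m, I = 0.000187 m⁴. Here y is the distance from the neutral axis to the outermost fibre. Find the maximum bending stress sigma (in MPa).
Model: a beam in bending, so sigma = (M·y) / I.
Convert to SI units:
  M = 366 kN·m = 366000 N·m
Substitute:
  sigma = (366000 × 0.102) / 0.000187
  sigma = 1.996 × 10⁸ Pa
Convert: sigma = 1.996 × 10⁸ Pa = 199.6 MPa
Final answer: sigma = 199.6 MPa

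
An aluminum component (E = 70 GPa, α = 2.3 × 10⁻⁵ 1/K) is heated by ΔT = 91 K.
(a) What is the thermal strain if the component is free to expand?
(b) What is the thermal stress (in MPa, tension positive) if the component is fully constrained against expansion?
(a) Free thermal strain ε_th = α·ΔT = (2.3 × 10⁻⁵) × 91 = 0.002093
(b) Fully constrained, the expansion is suppressed, so σ = -E·α·ΔT. Convert E = 70 GPa = 7 × 10¹⁰ Pa.
  σ = -(7 × 10¹⁰) × (2.3 × 10⁻⁵) × 91 = -1.465 × 10⁸ Pa = -146.5 MPa (compressive)
Final answer: (a) ε_th = 0.002093, (b) σ = -146.5 MPa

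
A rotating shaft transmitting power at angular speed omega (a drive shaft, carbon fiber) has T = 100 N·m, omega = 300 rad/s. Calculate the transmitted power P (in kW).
Model: a rotating shaft transmitting power at angular speed omega, so P = T·omega.
Substitute:
  P = 100 × 300
  P = 30000 W
Convert: P = 30000 W = 30 kW
Final answer: P = 30 kW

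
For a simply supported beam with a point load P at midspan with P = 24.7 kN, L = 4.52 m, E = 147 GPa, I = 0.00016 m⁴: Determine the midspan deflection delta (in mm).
Model: a simply supported beam with a point load P at midspan, so delta = (P·L^3) / (48·E·I).
Convert to SI units:
  P = 24.7 kN = 24700 N
  E = 147 GPa = 1.47 × 10¹¹ Pa
Substitute:
  delta = (24700 × 4.52^3) / (48 × (1.47 × 10¹¹) × 0.00016)
  delta = 0.00202 m
Convert: delta = 0.00202 m = 2.02 mm
Final answer: delta = 2.02 mm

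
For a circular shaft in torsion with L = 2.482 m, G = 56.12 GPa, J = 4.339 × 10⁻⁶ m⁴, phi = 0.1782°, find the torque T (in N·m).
Model: a circular shaft in torsion, so phi = (T·L) / (G·J).
Solve for T: T = (phi·G·J) / L.
Convert to SI units:
  G = 56.12 GPa = 5.612 × 10¹⁰ Pa
  phi = 0.1782° = 0.00311 rad
Substitute:
  T = (0.00311 × (5.612 × 10¹⁰) × (4.339 × 10⁻⁶)) / 2.482
  T = 305.1 N·m
Final answer: T = 305.1 N·m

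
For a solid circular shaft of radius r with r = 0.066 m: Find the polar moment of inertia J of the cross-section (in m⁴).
Model: a solid circular shaft of radius r, so J = (π·r^4) / 2.
Substitute:
  J = (π × 0.066^4) / 2
  J = 2.981 × 10⁻⁵ m⁴
Final answer: J = 2.981 × 10⁻⁵ m⁴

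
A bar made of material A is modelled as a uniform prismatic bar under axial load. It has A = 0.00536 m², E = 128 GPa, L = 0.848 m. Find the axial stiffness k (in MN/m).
Model: a uniform prismatic bar under axial load, so k = (A·E) / L.
Convert to SI units:
  E = 128 GPa = 1.28 × 10¹¹ Pa
Substitute:
  k = (0.00536 × (1.28 × 10¹¹)) / 0.848
  k = 8.091 × 10⁸ N/m
Convert: k = 8.091 × 10⁸ N/m = 809.1 MN/m
Final answer: k = 809.1 MN/m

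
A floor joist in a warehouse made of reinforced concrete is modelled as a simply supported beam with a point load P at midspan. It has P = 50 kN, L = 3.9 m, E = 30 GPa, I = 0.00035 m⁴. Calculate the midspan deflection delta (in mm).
Model: a simply supported beam with a point load P at midspan, so delta = (P·L^3) / (48·E·I).
Convert to SI units:
  P = 50 kN = 50000 N
  E = 30 GPa = 3 × 10¹⁰ Pa
Substitute:
  delta = (50000 × 3.9^3) / (48 × (3 × 10¹⁰) × 0.00035)
  delta = 0.005885 m
Convert: delta = 0.005885 m = 5.885 mm
Final answer: delta = 5.885 mm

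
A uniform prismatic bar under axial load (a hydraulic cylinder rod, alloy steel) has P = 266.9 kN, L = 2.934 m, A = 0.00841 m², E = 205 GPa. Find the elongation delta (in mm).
Model: a uniform prismatic bar under axial load, so delta = (P·L) / (A·E).
Convert to SI units:
  P = 266.9 kN = 266900 N
  E = 205 GPa = 2.05 × 10¹¹ Pa
Substitute:
  delta = (266900 × 2.934) / (0.00841 × (2.05 × 10¹¹))
  delta = 0.0004542 m
Convert: delta = 0.0004542 m = 0.4542 mm
Final answer: delta = 0.4542 mm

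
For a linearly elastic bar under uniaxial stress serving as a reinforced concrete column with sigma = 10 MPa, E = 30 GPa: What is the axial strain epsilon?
Model: a linearly elastic bar under uniaxial stress, so epsilon = sigma / E.
Convert to SI units:
  sigma = 10 MPa = 1 × 10⁷ Pa
  E = 30 GPa = 3 × 10¹⁰ Pa
Substitute:
  epsilon = (1 × 10⁷) / (3 × 10¹⁰)
  epsilon = 0.0003333
Final answer: epsilon = 0.0003333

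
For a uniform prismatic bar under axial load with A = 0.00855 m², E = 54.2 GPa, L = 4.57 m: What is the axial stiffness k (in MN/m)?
Model: a uniform prismatic bar under axial load, so k = (A·E) / L.
Convert to SI units:
  E = 54.2 GPa = 5.42 × 10¹⁰ Pa
Substitute:
  k = (0.00855 × (5.42 × 10¹⁰)) / 4.57
  k = 1.014 × 10⁸ N/m
Convert: k = 1.014 × 10⁸ N/m = 101.4 MN/m
Final answer: k = 101.4 MN/m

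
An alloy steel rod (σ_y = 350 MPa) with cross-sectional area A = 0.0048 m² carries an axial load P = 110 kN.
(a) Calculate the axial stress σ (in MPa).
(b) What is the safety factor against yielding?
(a) Axial stress σ = P/A. Convert P = 110 kN = 110000 N.
  σ = 110000 / 0.0048 = 2.292 × 10⁷ Pa = 22.92 MPa
(b) Safety factor SF = σ_y/σ = 350 / 22.92 = 15.27
Final answer: (a) σ = 22.92 MPa, (b) SF = 15.27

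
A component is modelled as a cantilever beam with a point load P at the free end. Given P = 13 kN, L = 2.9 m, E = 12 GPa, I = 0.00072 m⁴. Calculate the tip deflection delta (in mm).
Model: a cantilever beam with a point load P at the free end, so delta = (P·L^3) / (3·E·I).
Convert to SI units:
  P = 13 kN = 13000 N
  E = 12 GPa = 1.2 × 10¹⁰ Pa
Substitute:
  delta = (13000 × 2.9^3) / (3 × (1.2 × 10¹⁰) × 0.00072)
  delta = 0.01223 m
Convert: delta = 0.01223 m = 12.23 mm
Final answer: delta = 12.23 mm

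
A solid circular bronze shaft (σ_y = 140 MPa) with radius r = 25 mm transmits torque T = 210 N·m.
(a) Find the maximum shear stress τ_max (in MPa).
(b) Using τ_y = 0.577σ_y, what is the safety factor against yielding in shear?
(a) For a solid circular shaft, τ_max = T·r/J with J = π·r^4/2, i.e. τ_max = 2·T / (π·r^3). Convert r = 25 mm = 0.025 m.
  τ_max = (2 × 210) / (π × 0.025^3) = 8.556 × 10⁶ Pa = 8.556 MPa
(b) τ_y = 0.577 × 140 = 80.78 MPa
  SF = τ_y/τ_max = 80.78 / 8.556 = 9.441
Final answer: (a) τ_max = 8.556 MPa, (b) SF = 9.441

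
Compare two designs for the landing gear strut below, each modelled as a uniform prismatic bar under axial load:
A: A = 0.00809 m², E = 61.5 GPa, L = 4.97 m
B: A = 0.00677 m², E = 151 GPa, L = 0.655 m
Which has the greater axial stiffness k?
Model: a uniform prismatic bar under axial load, so k = (A·E) / L (SI units).
  A: k = (0.00809 × (6.15 × 10¹⁰)) / 4.97 = 1.001 × 10⁸ N/m = 100.1 MN/m
  B: k = (0.00677 × (1.51 × 10¹¹)) / 0.655 = 1.561 × 10⁹ N/m = 1561 MN/m
1561 MN/m > 100.1 MN/m, so B is larger.
Final answer: B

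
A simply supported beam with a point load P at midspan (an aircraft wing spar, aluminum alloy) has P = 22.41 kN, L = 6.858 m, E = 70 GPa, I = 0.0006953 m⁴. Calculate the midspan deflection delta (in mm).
Model: a simply supported beam with a point load P at midspan, so delta = (P·L^3) / (48·E·I).
Convert to SI units:
  P = 22.41 kN = 22410 N
  E = 70 GPa = 7 × 10¹⁰ Pa
Substitute:
  delta = (22410 × 6.858^3) / (48 × (7 × 10¹⁰) × 0.0006953)
  delta = 0.003094 m
Convert: delta = 0.003094 m = 3.094 mm
Final answer: delta = 3.094 mm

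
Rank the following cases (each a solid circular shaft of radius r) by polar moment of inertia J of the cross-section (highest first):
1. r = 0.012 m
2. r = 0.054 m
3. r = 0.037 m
Model: a solid circular shaft of radius r, so J = (π·r^4) / 2 (SI units).
  Case 1: J = (π × 0.012^4) / 2 = 3.257 × 10⁻⁸ m⁴
  Case 2: J = (π × 0.054^4) / 2 = 1.336 × 10⁻⁵ m⁴
  Case 3: J = (π × 0.037^4) / 2 = 2.944 × 10⁻⁶ m⁴
Ordering: 1.336 × 10⁻⁵ m⁴ (case 2) > 2.944 × 10⁻⁶ m⁴ (case 3) > 3.257 × 10⁻⁸ m⁴ (case 1)
Final answer: 2, 3, 1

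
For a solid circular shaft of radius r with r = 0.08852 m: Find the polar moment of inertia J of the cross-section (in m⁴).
Model: a solid circular shaft of radius r, so J = (π·r^4) / 2.
Substitute:
  J = (π × 0.08852^4) / 2
  J = 9.645 × 10⁻⁵ m⁴
Final answer: J = 9.645 × 10⁻⁵ m⁴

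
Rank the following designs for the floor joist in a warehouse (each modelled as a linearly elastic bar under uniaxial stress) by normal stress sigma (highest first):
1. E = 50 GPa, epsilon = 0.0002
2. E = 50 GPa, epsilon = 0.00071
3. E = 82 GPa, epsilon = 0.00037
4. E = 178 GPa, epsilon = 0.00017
Model: a linearly elastic bar under uniaxial stress, so sigma = E·epsilon (SI units).
  Case 1: sigma = (5 × 10¹⁰) × 0.0002 = 1 × 10⁷ Pa = 10 MPa
  Case 2: sigma = (5 × 10¹⁰) × 0.00071 = 3.55 × 10⁷ Pa = 35.5 MPa
  Case 3: sigma = (8.2 × 10¹⁰) × 0.00037 = 3.034 × 10⁷ Pa = 30.34 MPa
  Case 4: sigma = (1.78 × 10¹¹) × 0.00017 = 3.026 × 10⁷ Pa = 30.26 MPa
Ordering: 35.5 MPa (case 2) > 30.34 MPa (case 3) > 30.26 MPa (case 4) > 10 MPa (case 1)
Final answer: 2, 3, 4, 1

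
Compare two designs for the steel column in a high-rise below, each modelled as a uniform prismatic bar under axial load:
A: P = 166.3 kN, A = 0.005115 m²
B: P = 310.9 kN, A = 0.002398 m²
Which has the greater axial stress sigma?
Model: a uniform prismatic bar under axial load, so sigma = P / A (SI units).
  A: sigma = 166300 / 0.005115 = 3.251 × 10⁷ Pa = 32.51 MPa
  B: sigma = 310900 / 0.002398 = 1.296 × 10⁸ Pa = 129.6 MPa
129.6 MPa > 32.51 MPa, so B is larger.
Final answer: B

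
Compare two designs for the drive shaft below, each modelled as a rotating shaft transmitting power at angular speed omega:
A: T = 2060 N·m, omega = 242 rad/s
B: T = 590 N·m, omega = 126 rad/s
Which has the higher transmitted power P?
Model: a rotating shaft transmitting power at angular speed omega, so P = T·omega (SI units).
  A: P = 2060 × 242 = 498500 W = 498.5 kW
  B: P = 590 × 126 = 74340 W = 74.34 kW
498.5 kW > 74.34 kW, so A is larger.
Final answer: A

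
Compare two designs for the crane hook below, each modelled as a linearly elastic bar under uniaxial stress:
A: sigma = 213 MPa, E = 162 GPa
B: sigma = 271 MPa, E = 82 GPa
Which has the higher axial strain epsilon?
Model: a linearly elastic bar under uniaxial stress, so epsilon = sigma / E (SI units).
  A: epsilon = (2.13 × 10⁸) / (1.62 × 10¹¹) = 0.001315
  B: epsilon = (2.71 × 10⁸) / (8.2 × 10¹⁰) = 0.003305
0.003305 > 0.001315, so B is larger.
Final answer: B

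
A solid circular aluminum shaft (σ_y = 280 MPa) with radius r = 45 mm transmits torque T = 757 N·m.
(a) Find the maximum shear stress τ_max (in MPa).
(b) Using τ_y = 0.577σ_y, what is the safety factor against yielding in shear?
(a) For a solid circular shaft, τ_max = T·r/J with J = π·r^4/2, i.e. τ_max = 2·T / (π·r^3). Convert r = 45 mm = 0.045 m.
  τ_max = (2 × 757) / (π × 0.045^3) = 5.289 × 10⁶ Pa = 5.289 MPa
(b) τ_y = 0.577 × 280 = 161.56 MPa
  SF = τ_y/τ_max = 161.56 / 5.289 = 30.55
Final answer: (a) τ_max = 5.289 MPa, (b) SF = 30.55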